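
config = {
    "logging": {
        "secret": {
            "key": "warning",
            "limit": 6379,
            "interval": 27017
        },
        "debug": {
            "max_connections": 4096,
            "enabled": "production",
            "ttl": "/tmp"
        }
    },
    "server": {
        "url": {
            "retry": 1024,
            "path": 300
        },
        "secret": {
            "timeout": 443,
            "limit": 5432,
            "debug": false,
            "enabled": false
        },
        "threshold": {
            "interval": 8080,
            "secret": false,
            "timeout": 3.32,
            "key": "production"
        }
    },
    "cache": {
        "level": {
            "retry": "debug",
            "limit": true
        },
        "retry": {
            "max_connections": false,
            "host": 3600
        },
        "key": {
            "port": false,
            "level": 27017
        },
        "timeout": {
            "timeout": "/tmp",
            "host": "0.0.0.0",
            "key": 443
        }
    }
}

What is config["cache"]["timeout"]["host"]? "0.0.0.0"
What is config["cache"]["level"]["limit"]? True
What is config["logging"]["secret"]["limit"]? 6379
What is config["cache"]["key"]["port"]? False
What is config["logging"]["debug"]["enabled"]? "production"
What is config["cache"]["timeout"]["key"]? 443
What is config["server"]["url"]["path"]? 300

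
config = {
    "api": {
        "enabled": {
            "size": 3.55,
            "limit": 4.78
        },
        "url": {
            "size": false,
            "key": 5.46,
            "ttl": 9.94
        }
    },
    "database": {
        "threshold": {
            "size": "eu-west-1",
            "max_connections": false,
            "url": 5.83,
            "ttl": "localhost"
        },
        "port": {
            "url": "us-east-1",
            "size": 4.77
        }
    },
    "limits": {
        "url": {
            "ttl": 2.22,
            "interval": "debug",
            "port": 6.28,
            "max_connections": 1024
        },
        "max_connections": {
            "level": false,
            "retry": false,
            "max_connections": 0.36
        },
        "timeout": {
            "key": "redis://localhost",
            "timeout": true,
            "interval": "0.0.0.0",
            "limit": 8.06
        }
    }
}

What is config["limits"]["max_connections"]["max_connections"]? 0.36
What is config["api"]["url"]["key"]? 5.46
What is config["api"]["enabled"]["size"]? 3.55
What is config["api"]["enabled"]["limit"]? 4.78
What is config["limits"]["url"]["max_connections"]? 1024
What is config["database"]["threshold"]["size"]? "eu-west-1"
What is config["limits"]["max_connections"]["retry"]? False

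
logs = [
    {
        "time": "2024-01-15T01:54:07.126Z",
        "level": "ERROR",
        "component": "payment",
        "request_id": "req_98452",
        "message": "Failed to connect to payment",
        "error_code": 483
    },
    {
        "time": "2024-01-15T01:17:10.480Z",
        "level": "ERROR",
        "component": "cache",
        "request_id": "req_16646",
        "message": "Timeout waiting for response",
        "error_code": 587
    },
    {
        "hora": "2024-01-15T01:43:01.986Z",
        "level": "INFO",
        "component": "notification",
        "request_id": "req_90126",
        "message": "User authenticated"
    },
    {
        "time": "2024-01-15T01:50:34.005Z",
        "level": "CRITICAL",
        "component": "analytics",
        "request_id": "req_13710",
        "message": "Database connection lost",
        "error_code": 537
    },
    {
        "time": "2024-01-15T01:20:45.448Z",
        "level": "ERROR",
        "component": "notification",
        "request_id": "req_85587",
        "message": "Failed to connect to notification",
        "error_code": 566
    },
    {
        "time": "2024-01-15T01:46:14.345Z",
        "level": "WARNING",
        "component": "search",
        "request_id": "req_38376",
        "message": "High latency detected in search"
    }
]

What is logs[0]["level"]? "ERROR"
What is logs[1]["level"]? "ERROR"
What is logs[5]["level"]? "WARNING"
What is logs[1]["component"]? "cache"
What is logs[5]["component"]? "search"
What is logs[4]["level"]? "ERROR"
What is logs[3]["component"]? "analytics"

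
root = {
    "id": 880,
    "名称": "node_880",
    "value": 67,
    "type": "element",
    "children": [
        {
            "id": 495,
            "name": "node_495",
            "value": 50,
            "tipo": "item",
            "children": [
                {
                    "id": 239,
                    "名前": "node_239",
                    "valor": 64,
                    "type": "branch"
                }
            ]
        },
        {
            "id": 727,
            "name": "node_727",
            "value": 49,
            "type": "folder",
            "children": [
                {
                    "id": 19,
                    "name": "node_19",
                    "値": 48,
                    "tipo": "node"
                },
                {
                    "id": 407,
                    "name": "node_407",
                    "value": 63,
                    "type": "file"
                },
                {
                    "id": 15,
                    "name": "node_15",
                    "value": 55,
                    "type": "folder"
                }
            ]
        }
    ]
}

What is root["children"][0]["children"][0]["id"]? 239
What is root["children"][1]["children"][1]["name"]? "node_407"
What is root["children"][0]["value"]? 50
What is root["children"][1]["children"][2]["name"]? "node_15"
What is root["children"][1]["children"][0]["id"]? 19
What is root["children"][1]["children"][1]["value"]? 63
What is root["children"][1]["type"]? "folder"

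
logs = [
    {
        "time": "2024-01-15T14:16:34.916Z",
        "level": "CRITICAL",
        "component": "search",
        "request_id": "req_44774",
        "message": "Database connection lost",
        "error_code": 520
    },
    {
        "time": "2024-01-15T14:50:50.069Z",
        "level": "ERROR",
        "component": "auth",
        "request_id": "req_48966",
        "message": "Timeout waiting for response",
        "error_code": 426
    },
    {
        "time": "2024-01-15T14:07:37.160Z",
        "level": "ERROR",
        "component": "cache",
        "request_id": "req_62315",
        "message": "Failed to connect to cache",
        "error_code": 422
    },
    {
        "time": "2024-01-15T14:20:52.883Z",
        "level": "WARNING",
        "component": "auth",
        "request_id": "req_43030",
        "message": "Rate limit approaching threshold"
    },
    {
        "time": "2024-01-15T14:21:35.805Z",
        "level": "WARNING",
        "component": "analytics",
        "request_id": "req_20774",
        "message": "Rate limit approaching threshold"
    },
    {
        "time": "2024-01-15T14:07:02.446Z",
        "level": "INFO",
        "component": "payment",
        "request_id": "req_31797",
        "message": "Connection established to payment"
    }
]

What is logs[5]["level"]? "INFO"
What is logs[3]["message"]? "Rate limit approaching threshold"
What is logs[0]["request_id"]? "req_44774"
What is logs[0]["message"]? "Database connection lost"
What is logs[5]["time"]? "2024-01-15T14:07:02.446Z"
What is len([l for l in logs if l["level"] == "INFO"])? 1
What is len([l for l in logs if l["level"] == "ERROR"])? 2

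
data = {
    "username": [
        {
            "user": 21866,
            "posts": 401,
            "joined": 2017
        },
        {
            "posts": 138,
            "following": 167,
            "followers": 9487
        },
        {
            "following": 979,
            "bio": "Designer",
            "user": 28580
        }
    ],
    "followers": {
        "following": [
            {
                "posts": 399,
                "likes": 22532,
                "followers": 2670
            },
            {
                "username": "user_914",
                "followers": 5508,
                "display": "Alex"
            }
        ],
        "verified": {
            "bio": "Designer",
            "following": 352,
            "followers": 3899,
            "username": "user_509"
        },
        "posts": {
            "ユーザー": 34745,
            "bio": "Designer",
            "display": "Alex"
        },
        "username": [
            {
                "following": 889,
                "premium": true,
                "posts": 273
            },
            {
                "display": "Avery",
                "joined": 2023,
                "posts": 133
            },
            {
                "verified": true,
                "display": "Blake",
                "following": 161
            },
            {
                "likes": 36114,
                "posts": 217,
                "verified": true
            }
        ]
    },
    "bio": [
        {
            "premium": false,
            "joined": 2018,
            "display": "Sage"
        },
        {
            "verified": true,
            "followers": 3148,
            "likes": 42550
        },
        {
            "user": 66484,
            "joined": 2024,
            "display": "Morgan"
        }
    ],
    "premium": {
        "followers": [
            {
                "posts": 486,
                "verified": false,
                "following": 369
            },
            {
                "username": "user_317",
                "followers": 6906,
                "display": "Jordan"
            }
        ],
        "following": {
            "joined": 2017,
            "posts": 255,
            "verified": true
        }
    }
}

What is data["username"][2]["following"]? 979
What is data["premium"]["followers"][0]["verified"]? False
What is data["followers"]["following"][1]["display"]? "Alex"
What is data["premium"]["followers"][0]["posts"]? 486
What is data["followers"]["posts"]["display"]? "Alex"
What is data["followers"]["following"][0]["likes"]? 22532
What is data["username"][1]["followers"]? 9487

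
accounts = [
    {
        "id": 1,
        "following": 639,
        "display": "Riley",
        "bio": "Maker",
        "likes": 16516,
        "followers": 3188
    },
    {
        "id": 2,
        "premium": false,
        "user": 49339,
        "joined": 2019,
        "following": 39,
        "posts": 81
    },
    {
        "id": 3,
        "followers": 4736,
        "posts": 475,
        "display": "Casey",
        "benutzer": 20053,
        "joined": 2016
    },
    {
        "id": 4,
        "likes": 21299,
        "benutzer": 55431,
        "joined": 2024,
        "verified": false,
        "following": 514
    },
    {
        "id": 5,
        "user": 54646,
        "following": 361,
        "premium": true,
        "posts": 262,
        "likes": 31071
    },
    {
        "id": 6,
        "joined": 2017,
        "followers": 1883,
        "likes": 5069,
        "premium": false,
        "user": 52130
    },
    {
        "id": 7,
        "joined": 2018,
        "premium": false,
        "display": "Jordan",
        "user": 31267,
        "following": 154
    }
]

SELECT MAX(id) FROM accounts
7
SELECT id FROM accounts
[1, 2, 3, 4, 5, 6, 7]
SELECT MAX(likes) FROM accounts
31071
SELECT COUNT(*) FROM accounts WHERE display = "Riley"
1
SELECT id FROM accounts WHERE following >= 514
[1, 4]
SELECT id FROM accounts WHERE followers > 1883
[1, 3]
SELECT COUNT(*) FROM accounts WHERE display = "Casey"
1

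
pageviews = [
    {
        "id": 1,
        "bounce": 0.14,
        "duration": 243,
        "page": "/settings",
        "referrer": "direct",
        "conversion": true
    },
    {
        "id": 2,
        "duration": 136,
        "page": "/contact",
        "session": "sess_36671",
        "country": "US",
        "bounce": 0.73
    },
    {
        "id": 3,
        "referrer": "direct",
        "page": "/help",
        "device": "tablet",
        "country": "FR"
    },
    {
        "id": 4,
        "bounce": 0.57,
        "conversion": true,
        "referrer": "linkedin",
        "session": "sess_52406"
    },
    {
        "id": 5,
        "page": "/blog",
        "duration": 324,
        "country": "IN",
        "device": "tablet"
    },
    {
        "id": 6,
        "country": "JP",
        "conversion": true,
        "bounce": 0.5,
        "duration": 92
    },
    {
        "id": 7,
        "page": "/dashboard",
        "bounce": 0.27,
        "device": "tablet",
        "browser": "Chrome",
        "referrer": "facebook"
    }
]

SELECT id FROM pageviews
[1, 2, 3, 4, 5, 6, 7]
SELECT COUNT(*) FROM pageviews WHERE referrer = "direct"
2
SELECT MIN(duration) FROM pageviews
92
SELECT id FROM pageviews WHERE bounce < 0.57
[1, 6, 7]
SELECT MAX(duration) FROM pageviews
324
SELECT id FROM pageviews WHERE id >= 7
[7]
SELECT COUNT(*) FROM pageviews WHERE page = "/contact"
1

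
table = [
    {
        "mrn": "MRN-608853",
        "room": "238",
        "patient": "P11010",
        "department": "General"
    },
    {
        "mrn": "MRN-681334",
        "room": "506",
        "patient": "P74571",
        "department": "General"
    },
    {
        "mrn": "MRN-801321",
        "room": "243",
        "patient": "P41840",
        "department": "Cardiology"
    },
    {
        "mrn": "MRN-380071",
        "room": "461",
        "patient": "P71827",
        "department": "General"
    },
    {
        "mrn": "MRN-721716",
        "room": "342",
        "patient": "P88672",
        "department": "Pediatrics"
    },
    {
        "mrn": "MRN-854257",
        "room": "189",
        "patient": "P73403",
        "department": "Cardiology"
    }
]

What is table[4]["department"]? "Pediatrics"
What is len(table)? 6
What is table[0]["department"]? "General"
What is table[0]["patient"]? "P11010"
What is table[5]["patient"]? "P73403"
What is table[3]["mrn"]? "MRN-380071"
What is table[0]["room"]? "238"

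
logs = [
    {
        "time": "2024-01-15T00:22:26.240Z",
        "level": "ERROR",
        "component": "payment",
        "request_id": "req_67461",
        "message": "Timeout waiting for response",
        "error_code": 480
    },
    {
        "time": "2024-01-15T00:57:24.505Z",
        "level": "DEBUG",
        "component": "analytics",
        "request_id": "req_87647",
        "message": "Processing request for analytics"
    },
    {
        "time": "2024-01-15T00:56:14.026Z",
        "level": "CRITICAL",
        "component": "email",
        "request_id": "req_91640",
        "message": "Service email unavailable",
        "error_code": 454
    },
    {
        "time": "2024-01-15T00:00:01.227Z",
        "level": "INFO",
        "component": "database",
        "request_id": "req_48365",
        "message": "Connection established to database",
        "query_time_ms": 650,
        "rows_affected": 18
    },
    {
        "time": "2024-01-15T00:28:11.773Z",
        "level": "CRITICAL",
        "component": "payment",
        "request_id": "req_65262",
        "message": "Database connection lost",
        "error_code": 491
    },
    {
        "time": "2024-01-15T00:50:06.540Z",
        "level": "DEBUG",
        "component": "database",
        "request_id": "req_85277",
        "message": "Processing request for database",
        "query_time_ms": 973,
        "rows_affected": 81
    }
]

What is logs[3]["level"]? "INFO"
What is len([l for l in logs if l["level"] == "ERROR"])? 1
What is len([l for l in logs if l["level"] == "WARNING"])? 0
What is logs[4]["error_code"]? 491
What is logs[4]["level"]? "CRITICAL"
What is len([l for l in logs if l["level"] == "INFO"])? 1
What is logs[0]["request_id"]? "req_67461"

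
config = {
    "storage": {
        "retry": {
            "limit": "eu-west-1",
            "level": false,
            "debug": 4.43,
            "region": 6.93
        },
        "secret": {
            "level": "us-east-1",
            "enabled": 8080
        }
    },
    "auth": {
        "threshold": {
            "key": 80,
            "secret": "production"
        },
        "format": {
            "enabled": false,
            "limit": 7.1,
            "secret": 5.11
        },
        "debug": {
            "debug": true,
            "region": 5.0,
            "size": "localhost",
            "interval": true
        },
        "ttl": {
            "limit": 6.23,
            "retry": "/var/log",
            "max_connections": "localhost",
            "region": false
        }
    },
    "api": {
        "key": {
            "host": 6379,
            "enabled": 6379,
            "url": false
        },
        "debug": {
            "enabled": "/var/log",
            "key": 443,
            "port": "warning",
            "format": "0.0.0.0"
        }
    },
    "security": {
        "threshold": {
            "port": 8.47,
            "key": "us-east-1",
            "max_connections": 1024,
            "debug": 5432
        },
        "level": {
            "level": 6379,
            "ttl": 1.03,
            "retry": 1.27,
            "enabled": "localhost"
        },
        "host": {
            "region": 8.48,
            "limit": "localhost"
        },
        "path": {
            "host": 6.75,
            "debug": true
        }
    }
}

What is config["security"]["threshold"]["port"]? 8.47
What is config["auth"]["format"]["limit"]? 7.1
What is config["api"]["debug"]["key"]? 443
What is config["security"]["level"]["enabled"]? "localhost"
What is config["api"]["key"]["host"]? 6379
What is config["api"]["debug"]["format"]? "0.0.0.0"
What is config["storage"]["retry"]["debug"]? 4.43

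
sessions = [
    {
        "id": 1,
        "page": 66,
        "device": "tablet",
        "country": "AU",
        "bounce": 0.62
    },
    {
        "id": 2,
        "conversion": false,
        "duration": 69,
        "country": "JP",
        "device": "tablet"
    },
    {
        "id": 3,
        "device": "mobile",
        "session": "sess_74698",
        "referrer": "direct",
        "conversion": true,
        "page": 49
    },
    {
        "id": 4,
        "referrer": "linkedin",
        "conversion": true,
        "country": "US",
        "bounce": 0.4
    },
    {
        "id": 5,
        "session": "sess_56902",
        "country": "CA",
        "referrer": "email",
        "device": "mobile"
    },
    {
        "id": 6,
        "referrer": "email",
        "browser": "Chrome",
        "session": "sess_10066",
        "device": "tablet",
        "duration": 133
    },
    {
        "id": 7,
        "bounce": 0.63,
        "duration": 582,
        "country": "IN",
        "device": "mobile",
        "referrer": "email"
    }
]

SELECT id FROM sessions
[1, 2, 3, 4, 5, 6, 7]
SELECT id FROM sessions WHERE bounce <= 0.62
[1, 4]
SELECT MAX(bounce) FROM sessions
0.63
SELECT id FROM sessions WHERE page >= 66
[1]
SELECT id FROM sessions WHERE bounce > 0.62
[7]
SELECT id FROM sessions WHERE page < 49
[]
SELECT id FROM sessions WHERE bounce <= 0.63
[1, 4, 7]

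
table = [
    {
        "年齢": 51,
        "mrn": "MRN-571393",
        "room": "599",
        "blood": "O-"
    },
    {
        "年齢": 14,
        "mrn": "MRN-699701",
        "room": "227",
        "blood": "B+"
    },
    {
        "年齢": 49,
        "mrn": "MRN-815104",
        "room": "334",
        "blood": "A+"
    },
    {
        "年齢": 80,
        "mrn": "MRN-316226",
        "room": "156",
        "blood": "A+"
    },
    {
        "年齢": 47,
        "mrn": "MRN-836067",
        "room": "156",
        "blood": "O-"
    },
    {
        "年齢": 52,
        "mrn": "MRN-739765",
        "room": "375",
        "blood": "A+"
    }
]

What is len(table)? 6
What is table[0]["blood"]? "O-"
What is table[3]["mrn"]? "MRN-316226"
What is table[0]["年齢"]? 51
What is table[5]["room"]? "375"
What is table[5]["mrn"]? "MRN-739765"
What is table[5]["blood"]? "A+"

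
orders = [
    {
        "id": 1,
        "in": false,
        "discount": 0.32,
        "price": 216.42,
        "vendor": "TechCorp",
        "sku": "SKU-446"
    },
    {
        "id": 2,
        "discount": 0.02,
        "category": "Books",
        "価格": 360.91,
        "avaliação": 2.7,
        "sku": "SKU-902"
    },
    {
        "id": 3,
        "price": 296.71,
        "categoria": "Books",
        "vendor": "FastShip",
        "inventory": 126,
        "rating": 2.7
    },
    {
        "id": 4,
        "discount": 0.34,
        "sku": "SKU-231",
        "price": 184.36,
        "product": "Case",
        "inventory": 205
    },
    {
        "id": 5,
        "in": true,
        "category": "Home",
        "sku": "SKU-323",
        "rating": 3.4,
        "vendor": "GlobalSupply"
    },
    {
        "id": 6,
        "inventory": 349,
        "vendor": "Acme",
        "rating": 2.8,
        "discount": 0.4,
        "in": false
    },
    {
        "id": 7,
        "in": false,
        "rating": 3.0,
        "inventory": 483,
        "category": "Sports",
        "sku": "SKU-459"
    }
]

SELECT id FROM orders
[1, 2, 3, 4, 5, 6, 7]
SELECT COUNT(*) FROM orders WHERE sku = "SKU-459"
1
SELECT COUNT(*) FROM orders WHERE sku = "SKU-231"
1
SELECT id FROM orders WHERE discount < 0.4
[1, 2, 4]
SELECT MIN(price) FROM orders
184.36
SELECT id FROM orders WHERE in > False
[5]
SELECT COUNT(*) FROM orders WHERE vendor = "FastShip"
1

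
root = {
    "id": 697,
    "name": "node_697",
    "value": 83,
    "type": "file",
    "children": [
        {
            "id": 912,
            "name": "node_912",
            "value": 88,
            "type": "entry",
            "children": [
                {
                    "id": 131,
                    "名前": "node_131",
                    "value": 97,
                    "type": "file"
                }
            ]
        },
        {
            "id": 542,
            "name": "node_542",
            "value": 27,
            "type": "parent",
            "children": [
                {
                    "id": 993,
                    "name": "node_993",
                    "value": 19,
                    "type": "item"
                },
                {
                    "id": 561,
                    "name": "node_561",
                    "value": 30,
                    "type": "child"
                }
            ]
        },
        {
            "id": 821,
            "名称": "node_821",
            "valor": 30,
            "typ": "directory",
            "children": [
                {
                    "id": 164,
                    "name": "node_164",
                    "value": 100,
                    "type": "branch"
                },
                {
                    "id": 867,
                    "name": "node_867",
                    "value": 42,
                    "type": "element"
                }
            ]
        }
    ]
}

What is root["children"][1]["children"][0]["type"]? "item"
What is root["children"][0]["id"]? 912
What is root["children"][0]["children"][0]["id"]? 131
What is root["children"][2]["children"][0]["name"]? "node_164"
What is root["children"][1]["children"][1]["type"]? "child"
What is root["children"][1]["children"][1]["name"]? "node_561"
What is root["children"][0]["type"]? "entry"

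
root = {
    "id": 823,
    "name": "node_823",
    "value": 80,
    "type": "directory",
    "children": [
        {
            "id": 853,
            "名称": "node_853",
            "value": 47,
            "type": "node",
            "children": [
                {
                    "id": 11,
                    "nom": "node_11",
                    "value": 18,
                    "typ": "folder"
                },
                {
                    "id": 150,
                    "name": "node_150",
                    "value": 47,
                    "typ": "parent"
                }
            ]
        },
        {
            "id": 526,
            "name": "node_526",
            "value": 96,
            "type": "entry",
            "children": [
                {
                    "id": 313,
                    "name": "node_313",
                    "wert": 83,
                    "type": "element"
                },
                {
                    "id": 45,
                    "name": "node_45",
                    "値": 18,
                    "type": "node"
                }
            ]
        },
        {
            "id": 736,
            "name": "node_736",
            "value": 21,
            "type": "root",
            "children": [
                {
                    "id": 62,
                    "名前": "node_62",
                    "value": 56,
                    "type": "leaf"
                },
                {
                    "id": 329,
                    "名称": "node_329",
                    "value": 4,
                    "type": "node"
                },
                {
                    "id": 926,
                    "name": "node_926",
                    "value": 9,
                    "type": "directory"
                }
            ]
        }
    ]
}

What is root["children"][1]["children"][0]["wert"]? 83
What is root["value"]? 80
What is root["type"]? "directory"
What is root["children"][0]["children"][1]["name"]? "node_150"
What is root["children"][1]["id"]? 526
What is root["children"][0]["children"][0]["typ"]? "folder"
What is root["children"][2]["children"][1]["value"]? 4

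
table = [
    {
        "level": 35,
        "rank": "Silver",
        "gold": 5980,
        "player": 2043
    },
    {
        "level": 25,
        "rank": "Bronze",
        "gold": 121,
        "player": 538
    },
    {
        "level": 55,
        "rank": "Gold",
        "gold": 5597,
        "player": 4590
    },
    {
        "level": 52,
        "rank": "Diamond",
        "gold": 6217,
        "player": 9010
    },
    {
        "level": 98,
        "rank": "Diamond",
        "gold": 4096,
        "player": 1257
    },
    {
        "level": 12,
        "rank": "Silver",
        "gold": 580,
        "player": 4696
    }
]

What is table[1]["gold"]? 121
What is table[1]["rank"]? "Bronze"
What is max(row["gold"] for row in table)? 6217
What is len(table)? 6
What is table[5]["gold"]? 580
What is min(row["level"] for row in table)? 12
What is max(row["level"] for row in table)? 98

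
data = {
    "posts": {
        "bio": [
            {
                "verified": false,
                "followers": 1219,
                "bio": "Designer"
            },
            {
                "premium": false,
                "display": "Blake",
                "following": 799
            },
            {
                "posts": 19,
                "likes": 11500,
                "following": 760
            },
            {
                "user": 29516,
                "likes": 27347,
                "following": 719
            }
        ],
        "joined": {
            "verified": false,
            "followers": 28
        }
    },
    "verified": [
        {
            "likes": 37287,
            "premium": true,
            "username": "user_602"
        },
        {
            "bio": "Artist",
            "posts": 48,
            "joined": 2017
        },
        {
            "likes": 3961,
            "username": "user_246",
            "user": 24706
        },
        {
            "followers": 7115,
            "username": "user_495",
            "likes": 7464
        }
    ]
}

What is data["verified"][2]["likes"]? 3961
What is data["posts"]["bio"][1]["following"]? 799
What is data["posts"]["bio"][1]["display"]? "Blake"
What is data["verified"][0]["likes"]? 37287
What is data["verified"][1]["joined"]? 2017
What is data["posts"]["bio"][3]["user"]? 29516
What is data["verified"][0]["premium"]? True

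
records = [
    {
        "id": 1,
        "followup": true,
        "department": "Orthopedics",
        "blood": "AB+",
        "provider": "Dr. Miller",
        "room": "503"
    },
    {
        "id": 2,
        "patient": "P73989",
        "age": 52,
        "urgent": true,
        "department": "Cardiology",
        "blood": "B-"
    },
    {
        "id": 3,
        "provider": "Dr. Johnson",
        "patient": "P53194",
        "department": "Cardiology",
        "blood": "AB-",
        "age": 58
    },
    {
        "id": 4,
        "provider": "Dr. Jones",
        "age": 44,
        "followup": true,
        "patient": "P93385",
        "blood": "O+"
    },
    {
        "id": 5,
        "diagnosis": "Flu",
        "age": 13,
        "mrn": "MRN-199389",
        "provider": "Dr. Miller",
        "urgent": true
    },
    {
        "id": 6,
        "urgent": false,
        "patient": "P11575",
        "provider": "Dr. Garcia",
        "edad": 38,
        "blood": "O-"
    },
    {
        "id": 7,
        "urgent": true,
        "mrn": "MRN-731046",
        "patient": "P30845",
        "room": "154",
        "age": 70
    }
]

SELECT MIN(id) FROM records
1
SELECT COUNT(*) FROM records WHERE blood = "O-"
1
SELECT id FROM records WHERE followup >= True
[1, 4]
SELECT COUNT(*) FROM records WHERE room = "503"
1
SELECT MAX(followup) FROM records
True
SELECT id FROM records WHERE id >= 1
[1, 2, 3, 4, 5, 6, 7]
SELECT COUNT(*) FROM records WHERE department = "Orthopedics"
1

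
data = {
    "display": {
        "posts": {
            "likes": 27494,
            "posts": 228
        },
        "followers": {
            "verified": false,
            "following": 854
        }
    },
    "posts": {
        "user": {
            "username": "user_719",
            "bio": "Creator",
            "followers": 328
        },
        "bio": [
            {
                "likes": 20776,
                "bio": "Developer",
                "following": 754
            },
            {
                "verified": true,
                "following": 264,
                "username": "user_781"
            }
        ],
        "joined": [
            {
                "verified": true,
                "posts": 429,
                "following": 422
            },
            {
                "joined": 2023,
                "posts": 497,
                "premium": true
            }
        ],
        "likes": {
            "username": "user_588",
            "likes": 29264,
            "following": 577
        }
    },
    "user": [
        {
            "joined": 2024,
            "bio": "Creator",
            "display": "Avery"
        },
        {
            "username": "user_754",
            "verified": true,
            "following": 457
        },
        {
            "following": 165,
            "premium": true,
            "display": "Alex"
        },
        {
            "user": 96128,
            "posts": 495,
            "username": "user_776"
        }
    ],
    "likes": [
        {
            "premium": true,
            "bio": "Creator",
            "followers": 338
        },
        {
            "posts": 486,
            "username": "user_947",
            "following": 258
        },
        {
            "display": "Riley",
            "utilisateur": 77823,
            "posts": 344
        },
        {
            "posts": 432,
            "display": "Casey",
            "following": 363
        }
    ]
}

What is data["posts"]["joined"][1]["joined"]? 2023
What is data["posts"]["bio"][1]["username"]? "user_781"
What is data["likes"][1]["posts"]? 486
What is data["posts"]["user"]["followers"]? 328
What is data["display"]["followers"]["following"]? 854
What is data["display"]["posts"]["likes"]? 27494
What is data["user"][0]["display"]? "Avery"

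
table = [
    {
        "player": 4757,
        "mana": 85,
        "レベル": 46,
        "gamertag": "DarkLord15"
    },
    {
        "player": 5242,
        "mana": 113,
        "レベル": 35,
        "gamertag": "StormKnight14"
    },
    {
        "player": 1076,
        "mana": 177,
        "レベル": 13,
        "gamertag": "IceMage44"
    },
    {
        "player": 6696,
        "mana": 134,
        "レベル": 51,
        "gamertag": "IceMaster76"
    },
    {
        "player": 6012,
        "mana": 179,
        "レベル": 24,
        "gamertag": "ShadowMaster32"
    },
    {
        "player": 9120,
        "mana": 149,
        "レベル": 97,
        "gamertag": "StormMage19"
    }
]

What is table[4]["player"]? 6012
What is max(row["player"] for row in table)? 9120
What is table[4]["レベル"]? 24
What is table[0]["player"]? 4757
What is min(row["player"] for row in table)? 1076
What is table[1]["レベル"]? 35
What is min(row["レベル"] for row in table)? 13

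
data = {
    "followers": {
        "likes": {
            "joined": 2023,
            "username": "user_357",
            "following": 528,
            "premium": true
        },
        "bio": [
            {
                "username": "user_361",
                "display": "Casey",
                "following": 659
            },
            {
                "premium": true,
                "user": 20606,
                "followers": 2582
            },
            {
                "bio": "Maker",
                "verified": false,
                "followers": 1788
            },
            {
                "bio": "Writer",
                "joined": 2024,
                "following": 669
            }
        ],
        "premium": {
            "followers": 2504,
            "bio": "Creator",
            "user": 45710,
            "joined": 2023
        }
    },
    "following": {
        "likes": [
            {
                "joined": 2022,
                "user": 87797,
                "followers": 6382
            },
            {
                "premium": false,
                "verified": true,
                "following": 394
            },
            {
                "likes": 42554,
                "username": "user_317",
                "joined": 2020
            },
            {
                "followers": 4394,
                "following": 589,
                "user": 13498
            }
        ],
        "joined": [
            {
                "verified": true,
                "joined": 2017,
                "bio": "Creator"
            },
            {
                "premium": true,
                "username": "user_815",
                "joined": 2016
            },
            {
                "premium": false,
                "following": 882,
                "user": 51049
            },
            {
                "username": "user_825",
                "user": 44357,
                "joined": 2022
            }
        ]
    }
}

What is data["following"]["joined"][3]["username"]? "user_825"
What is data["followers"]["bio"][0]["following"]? 659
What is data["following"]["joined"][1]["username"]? "user_815"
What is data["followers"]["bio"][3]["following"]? 669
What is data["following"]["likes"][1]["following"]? 394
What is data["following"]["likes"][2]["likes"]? 42554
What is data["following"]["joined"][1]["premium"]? True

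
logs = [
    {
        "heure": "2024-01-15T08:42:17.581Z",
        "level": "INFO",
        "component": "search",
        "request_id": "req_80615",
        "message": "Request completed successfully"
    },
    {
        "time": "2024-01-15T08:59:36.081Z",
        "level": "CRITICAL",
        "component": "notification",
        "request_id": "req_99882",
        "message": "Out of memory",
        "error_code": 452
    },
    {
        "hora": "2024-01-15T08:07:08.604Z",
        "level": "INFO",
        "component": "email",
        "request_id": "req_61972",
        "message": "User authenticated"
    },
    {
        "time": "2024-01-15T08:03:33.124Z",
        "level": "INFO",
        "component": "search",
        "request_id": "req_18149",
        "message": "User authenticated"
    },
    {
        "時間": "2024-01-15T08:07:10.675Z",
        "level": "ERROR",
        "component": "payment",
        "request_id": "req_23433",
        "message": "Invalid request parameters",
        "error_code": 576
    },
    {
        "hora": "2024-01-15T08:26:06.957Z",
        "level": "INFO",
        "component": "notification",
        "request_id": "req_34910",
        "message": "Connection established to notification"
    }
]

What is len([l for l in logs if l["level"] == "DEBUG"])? 0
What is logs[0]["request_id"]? "req_80615"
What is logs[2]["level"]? "INFO"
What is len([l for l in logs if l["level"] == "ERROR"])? 1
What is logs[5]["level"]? "INFO"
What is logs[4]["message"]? "Invalid request parameters"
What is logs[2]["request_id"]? "req_61972"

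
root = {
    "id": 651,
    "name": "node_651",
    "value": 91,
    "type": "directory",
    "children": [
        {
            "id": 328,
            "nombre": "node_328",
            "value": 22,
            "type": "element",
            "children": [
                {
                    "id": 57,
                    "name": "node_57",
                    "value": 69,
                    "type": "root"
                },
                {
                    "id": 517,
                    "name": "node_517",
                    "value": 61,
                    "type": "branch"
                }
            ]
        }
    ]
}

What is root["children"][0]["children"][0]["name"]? "node_57"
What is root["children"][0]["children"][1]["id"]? 517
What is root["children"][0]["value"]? 22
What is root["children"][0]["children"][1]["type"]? "branch"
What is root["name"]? "node_651"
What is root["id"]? 651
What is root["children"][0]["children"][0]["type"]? "root"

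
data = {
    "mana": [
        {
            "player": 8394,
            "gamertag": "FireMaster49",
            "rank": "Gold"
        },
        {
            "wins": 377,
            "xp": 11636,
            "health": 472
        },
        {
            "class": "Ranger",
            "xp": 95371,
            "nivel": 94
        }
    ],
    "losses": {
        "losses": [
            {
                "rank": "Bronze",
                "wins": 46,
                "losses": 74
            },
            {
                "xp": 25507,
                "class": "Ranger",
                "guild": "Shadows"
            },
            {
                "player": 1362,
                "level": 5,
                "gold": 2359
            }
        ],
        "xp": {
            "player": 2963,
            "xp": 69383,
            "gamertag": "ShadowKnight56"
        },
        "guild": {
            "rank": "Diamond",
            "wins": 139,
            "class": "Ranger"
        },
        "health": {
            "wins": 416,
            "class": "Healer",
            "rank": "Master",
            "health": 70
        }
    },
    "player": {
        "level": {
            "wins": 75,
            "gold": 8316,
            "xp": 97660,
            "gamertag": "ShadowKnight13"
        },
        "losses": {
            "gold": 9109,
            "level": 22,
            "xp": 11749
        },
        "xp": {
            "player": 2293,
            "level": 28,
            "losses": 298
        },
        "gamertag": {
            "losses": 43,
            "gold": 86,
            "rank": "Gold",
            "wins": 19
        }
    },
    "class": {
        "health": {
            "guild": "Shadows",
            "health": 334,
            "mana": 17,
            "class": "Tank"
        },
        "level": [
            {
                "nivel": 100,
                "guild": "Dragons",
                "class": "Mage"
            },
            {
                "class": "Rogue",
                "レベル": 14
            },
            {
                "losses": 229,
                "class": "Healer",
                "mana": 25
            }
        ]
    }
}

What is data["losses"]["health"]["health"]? 70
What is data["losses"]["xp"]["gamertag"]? "ShadowKnight56"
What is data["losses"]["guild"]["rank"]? "Diamond"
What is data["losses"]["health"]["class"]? "Healer"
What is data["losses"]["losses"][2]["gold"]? 2359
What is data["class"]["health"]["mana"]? 17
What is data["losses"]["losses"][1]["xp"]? 25507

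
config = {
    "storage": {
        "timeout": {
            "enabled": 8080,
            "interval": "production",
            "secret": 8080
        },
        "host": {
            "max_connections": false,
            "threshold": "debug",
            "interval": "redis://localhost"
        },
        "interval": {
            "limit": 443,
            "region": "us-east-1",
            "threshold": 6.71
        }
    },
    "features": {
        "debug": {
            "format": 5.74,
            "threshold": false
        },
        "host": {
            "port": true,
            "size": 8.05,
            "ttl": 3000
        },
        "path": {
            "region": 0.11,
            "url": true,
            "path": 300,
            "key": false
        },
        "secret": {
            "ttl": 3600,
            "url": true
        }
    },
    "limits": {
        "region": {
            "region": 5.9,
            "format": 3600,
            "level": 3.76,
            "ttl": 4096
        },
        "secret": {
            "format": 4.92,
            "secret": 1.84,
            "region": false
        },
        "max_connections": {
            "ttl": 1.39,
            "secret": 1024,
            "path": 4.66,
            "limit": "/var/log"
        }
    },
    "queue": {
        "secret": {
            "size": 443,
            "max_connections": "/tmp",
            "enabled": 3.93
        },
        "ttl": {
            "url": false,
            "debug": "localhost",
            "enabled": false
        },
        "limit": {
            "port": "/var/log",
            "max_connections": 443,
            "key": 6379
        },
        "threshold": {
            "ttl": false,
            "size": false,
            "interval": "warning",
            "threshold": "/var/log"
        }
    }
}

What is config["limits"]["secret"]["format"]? 4.92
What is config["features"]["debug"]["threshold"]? False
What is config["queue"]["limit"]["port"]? "/var/log"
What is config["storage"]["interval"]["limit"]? 443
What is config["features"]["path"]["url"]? True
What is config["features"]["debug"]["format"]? 5.74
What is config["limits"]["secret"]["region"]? False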